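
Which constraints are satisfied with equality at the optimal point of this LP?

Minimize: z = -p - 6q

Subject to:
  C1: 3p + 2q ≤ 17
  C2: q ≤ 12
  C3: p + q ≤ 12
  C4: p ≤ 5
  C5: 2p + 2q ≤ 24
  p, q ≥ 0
Optimal: p = 0, q = 8.5
Binding: C1, p ≥ 0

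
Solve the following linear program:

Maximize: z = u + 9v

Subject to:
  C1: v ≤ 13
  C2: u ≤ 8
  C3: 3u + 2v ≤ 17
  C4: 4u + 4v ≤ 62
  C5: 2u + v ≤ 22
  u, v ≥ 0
Each vertex is the intersection of two constraint boundaries that also satisfies all remaining constraints:
  u = 0 and v = 0 → (0, 0)
  3u + 2v = 17 and v = 0 → (5.667, 0)
  3u + 2v = 17 and u = 0 → (0, 8.5)

Evaluating z = u + 9v at each vertex:
  (0, 0): z = 0
  (5.667, 0): z = 5.667
  (0, 8.5): z = 76.5

The maximum is at (0, 8.5) with z = 76.5.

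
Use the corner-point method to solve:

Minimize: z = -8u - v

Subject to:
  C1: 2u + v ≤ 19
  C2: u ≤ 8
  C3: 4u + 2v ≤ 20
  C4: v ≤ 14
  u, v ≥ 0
u = 5, v = 0, z = -40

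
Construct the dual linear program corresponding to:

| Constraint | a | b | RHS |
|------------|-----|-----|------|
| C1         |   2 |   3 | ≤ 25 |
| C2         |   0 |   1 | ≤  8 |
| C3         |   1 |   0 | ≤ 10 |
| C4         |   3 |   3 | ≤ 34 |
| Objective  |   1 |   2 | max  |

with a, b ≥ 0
Minimize: z = 25y1 + 8y2 + 10y3 + 34y4

Subject to:
  C1: -2y1 - y3 - 3y4 ≤ -1
  C2: -3y1 - y2 - 3y4 ≤ -2
  y1, y2, y3, y4 ≥ 0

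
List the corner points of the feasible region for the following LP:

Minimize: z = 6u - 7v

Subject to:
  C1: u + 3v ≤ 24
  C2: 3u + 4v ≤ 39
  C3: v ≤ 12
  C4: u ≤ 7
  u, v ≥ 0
Each vertex is the intersection of two constraint boundaries that also satisfies all remaining constraints:
  u = 0 and v = 0 → (0, 0)
  u = 7 and v = 0 → (7, 0)
  3u + 4v = 39 and u = 7 → (7, 4.5)
  u + 3v = 24 and 3u + 4v = 39 → (4.2, 6.6)
  u + 3v = 24 and u = 0 → (0, 8)

Vertices: (0, 0), (7, 0), (7, 4.5), (4.2, 6.6), (0, 8)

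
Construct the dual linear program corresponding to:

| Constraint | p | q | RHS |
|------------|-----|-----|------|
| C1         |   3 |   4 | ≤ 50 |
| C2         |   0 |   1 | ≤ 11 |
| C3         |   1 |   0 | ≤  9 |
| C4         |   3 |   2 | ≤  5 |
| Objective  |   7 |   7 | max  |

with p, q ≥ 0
Minimize: z = 50y1 + 11y2 + 9y3 + 5y4

Subject to:
  C1: -3y1 - y3 - 3y4 ≤ -7
  C2: -4y1 - y2 - 2y4 ≤ -7
  y1, y2, y3, y4 ≥ 0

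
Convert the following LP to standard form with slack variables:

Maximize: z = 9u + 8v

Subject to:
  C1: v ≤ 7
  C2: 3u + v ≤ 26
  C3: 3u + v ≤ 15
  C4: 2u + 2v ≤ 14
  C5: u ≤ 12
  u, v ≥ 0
max z = 9u + 8v

s.t.
  v + s1 = 7
  3u + v + s2 = 26
  3u + v + s3 = 15
  2u + 2v + s4 = 14
  u + s5 = 12
  u, v, s1, s2, s3, s4, s5 ≥ 0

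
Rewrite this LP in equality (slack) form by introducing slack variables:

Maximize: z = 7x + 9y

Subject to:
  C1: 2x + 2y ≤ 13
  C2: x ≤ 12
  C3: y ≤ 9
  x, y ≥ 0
max z = 7x + 9y

s.t.
  2x + 2y + s1 = 13
  x + s2 = 12
  y + s3 = 9
  x, y, s1, s2, s3 ≥ 0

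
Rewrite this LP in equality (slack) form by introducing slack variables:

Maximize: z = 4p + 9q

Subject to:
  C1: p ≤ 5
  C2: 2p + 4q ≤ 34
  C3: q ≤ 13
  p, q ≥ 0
max z = 4p + 9q

s.t.
  p + s1 = 5
  2p + 4q + s2 = 34
  q + s3 = 13
  p, q, s1, s2, s3 ≥ 0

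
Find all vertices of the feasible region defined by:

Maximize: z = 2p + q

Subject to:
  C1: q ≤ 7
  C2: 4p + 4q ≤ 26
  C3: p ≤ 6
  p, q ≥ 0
Each vertex is the intersection of two constraint boundaries that also satisfies all remaining constraints:
  p = 0 and q = 0 → (0, 0)
  p = 6 and q = 0 → (6, 0)
  4p + 4q = 26 and p = 6 → (6, 0.5)
  4p + 4q = 26 and p = 0 → (0, 6.5)

Vertices: (0, 0), (6, 0), (6, 0.5), (0, 6.5)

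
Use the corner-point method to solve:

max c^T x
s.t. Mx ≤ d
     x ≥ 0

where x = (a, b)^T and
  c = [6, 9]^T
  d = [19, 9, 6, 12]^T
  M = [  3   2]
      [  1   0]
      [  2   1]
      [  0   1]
a = 0, b = 6, z = 54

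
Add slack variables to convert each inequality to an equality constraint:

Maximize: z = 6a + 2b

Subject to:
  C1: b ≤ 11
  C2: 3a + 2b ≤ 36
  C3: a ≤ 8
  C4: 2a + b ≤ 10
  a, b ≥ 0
max z = 6a + 2b

s.t.
  b + s1 = 11
  3a + 2b + s2 = 36
  a + s3 = 8
  2a + b + s4 = 10
  a, b, s1, s2, s3, s4 ≥ 0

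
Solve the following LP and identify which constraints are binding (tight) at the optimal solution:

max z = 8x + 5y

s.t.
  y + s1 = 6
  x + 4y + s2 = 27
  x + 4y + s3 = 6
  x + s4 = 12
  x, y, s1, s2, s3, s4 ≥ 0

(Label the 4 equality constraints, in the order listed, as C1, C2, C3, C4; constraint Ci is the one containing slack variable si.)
Optimal: x = 6, y = 0
Slack at optimum:
  C1: slack = 6
  C2: slack = 21
  C3: slack = 0 (binding)
  C4: slack = 6
  x ≥ 0: x = 6
  y ≥ 0: y = 0 (binding)
Binding constraints: C3, y ≥ 0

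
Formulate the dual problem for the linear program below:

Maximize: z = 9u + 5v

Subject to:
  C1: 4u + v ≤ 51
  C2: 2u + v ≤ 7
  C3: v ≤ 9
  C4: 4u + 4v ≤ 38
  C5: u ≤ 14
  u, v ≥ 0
Minimize: z = 51y1 + 7y2 + 9y3 + 38y4 + 14y5

Subject to:
  C1: -4y1 - 2y2 - 4y4 - y5 ≤ -9
  C2: -y1 - y2 - y3 - 4y4 ≤ -5
  y1, y2, y3, y4, y5 ≥ 0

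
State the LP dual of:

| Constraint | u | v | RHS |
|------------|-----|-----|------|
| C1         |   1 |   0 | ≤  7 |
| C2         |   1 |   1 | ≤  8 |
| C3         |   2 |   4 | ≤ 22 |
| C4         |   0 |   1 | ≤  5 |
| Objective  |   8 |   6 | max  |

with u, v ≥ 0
Minimize: z = 7y1 + 8y2 + 22y3 + 5y4

Subject to:
  C1: -y1 - y2 - 2y3 ≤ -8
  C2: -y2 - 4y3 - y4 ≤ -6
  y1, y2, y3, y4 ≥ 0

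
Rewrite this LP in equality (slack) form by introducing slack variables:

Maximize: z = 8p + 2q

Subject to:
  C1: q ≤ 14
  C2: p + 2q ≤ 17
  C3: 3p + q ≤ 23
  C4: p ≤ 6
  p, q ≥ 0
max z = 8p + 2q

s.t.
  q + s1 = 14
  p + 2q + s2 = 17
  3p + q + s3 = 23
  p + s4 = 6
  p, q, s1, s2, s3, s4 ≥ 0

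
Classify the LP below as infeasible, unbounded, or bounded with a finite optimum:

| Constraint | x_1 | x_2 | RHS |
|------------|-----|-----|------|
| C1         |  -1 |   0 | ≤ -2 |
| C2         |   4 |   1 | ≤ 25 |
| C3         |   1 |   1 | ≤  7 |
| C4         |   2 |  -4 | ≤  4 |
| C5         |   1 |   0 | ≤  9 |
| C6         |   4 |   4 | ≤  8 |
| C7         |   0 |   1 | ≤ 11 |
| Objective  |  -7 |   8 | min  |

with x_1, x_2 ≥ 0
The point (2, 0) satisfies every constraint, so the LP is feasible; the constraints give x_1 ≤ 9 and x_2 ≤ 11, which with x_1, x_2 ≥ 0 keep the feasible region inside a bounded box. A feasible, bounded LP attains a finite optimum at a vertex.

Feasible with finite optimum z* = -14 at (2, 0).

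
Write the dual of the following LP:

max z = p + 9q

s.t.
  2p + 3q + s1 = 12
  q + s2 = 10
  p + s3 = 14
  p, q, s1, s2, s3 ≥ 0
Minimize: z = 12y1 + 10y2 + 14y3

Subject to:
  C1: -2y1 - y3 ≤ -1
  C2: -3y1 - y2 ≤ -9
  y1, y2, y3 ≥ 0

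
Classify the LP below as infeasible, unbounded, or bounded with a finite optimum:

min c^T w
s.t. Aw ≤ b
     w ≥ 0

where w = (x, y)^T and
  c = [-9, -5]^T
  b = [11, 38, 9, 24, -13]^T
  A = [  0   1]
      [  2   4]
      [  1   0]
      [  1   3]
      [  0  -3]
The point (9, 5) satisfies every constraint, so the LP is feasible; the constraints give x ≤ 9 and y ≤ 11, which with x, y ≥ 0 keep the feasible region inside a bounded box. A feasible, bounded LP attains a finite optimum at a vertex.

Bounded optimum: z* = -106 at (9, 5).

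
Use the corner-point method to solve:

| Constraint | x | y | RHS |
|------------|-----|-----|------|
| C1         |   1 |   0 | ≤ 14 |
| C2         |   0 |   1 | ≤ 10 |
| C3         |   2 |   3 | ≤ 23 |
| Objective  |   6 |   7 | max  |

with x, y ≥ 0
Each vertex is the intersection of two constraint boundaries that also satisfies all remaining constraints:
  x = 0 and y = 0 → (0, 0)
  2x + 3y = 23 and y = 0 → (11.5, 0)
  2x + 3y = 23 and x = 0 → (0, 7.667)

Evaluating z = 6x + 7y at each vertex:
  (0, 0): z = 0
  (11.5, 0): z = 69
  (0, 7.667): z = 53.67

The maximum is at (11.5, 0) with z = 69.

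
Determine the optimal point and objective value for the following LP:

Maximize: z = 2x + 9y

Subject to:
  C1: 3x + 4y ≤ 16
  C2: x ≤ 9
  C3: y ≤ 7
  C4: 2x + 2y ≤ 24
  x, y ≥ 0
Each vertex is the intersection of two constraint boundaries that also satisfies all remaining constraints:
  x = 0 and y = 0 → (0, 0)
  3x + 4y = 16 and y = 0 → (5.333, 0)
  3x + 4y = 16 and x = 0 → (0, 4)

Evaluating z = 2x + 9y at each vertex:
  (0, 0): z = 0
  (5.333, 0): z = 10.67
  (0, 4): z = 36

The maximum is at (0, 4) with z = 36.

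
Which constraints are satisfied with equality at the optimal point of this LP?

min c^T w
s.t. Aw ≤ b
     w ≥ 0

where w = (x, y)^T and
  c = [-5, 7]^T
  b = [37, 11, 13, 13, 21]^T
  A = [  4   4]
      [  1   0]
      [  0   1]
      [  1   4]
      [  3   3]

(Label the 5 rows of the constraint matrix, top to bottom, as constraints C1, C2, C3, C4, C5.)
Optimal: x = 7, y = 0
Slack at optimum:
  C1: slack = 9
  C2: slack = 4
  C3: slack = 13
  C4: slack = 6
  C5: slack = 0 (binding)
  x ≥ 0: x = 7
  y ≥ 0: y = 0 (binding)
Binding constraints: C5, y ≥ 0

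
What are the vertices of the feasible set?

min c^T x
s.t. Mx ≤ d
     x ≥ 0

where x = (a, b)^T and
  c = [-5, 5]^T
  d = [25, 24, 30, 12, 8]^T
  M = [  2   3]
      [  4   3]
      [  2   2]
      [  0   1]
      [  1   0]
Each vertex is the intersection of two constraint boundaries that also satisfies all remaining constraints:
  a = 0 and b = 0 → (0, 0)
  4a + 3b = 24 and b = 0 → (6, 0)
  4a + 3b = 24 and a = 0 → (0, 8)

Vertices: (0, 0), (6, 0), (0, 8)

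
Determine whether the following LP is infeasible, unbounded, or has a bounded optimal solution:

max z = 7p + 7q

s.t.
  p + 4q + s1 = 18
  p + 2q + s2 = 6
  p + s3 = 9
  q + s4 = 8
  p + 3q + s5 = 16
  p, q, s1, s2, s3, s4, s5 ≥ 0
The point (6, 0) satisfies every constraint, so the LP is feasible; the constraints give p ≤ 9 and q ≤ 8, which with p, q ≥ 0 keep the feasible region inside a bounded box. A feasible, bounded LP attains a finite optimum at a vertex.

Evaluating z = 7p + 7q at each vertex:
  (0, 0): z = 0
  (6, 0): z = 42
  (0, 3): z = 21

Feasible with finite optimum z* = 42 at (6, 0).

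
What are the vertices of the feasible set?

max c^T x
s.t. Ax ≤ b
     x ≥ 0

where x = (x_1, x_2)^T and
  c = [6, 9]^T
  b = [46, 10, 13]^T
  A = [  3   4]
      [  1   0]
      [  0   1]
Each vertex is the intersection of two constraint boundaries that also satisfies all remaining constraints:
  x_1 = 0 and x_2 = 0 → (0, 0)
  x_1 = 10 and x_2 = 0 → (10, 0)
  3x_1 + 4x_2 = 46 and x_1 = 10 → (10, 4)
  3x_1 + 4x_2 = 46 and x_1 = 0 → (0, 11.5)

Vertices: (0, 0), (10, 0), (10, 4), (0, 11.5)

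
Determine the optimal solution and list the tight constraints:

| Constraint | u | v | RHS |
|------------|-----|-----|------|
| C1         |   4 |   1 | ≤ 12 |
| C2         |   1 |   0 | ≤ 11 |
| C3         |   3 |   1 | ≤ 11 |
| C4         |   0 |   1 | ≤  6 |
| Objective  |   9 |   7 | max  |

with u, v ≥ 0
Optimal: u = 1.5, v = 6
Slack at optimum:
  C1: slack = 0 (binding)
  C2: slack = 9.5
  C3: slack = 0.5
  C4: slack = 0 (binding)
  u ≥ 0: u = 1.5
  v ≥ 0: v = 6
Binding constraints: C1, C4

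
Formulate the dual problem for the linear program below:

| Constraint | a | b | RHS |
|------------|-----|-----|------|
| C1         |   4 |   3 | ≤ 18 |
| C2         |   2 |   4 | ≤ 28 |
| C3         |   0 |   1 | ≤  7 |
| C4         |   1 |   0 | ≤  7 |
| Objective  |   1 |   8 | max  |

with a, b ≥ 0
Minimize: z = 18y1 + 28y2 + 7y3 + 7y4

Subject to:
  C1: -4y1 - 2y2 - y4 ≤ -1
  C2: -3y1 - 4y2 - y3 ≤ -8
  y1, y2, y3, y4 ≥ 0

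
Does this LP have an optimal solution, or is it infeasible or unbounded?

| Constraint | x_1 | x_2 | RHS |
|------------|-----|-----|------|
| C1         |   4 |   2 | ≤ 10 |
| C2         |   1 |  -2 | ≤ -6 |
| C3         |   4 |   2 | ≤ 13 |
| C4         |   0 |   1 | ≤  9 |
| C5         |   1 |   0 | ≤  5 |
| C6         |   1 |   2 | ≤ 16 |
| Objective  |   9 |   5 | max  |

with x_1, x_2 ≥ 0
The point (0, 5) satisfies every constraint, so the LP is feasible; the constraints give x_1 ≤ 5 and x_2 ≤ 9, which with x_1, x_2 ≥ 0 keep the feasible region inside a bounded box. A feasible, bounded LP attains a finite optimum at a vertex.

Evaluating z = 9x_1 + 5x_2 at each vertex:
  (0, 3): z = 15
  (0.8, 3.4): z = 24.2
  (0, 5): z = 25

The LP has an optimal solution: (0, 5) with z = 25.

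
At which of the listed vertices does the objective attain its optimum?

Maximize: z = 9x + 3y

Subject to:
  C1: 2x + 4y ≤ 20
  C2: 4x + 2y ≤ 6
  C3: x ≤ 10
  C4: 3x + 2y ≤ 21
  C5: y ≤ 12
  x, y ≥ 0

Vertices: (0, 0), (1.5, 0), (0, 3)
Evaluating z = 9x + 3y at each vertex:
  (0, 0): z = 0
  (1.5, 0): z = 13.5
  (0, 3): z = 9

The largest value is z = 13.5, attained at (1.5, 0).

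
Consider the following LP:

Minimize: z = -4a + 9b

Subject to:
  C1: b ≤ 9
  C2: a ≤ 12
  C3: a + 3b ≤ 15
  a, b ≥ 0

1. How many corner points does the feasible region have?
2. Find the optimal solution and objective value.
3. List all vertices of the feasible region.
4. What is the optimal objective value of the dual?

1. 4
2. a = 12, b = 0, z = -48
3. (0, 0), (12, 0), (12, 1), (0, 5)
4. -48 (by strong duality, equal to the primal optimum)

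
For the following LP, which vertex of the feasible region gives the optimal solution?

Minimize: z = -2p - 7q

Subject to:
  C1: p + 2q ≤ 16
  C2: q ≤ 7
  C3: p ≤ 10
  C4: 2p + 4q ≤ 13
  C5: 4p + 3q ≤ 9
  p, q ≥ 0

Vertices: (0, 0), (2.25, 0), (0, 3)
Evaluating z = -2p - 7q at each vertex:
  (0, 0): z = 0
  (2.25, 0): z = -4.5
  (0, 3): z = -21

The smallest value is z = -21, attained at (0, 3).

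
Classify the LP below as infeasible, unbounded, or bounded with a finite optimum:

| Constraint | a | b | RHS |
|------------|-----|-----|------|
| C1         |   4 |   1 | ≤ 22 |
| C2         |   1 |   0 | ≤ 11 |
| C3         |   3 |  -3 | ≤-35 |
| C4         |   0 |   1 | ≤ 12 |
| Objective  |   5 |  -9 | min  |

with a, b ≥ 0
The point (0, 12) satisfies every constraint, so the LP is feasible; the constraints give a ≤ 11 and b ≤ 12, which with a, b ≥ 0 keep the feasible region inside a bounded box. A feasible, bounded LP attains a finite optimum at a vertex.

Bounded optimum: z* = -108 at (0, 12).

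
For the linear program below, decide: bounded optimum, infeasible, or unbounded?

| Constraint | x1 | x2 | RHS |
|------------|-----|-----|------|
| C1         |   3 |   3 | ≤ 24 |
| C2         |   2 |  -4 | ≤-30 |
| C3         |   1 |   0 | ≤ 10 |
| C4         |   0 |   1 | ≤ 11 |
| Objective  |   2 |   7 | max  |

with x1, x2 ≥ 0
The point (0, 8) satisfies every constraint, so the LP is feasible; the constraints give x1 ≤ 10 and x2 ≤ 11, which with x1, x2 ≥ 0 keep the feasible region inside a bounded box. A feasible, bounded LP attains a finite optimum at a vertex.

Bounded optimum: z* = 56 at (0, 8).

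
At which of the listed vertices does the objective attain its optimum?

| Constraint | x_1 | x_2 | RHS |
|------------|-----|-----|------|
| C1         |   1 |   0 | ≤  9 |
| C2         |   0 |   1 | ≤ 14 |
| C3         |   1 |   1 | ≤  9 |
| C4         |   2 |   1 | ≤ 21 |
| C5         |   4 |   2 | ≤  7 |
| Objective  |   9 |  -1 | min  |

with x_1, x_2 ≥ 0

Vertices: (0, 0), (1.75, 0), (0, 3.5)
Evaluating z = 9x_1 - x_2 at each vertex:
  (0, 0): z = 0
  (1.75, 0): z = 15.75
  (0, 3.5): z = -3.5

The smallest value is z = -3.5, attained at (0, 3.5).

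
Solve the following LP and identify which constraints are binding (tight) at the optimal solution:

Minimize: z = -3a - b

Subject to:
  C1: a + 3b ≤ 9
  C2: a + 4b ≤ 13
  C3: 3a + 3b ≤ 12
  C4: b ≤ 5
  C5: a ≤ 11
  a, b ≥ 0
Optimal: a = 4, b = 0
Slack at optimum:
  C1: slack = 5
  C2: slack = 9
  C3: slack = 0 (binding)
  C4: slack = 5
  C5: slack = 7
  a ≥ 0: a = 4
  b ≥ 0: b = 0 (binding)
Binding constraints: C3, b ≥ 0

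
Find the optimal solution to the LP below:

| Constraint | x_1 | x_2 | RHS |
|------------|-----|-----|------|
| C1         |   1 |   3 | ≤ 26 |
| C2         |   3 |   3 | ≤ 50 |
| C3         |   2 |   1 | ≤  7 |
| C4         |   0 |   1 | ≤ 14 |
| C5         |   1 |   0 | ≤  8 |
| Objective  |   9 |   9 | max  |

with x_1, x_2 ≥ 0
Each vertex is the intersection of two constraint boundaries that also satisfies all remaining constraints:
  x_1 = 0 and x_2 = 0 → (0, 0)
  2x_1 + x_2 = 7 and x_2 = 0 → (3.5, 0)
  2x_1 + x_2 = 7 and x_1 = 0 → (0, 7)

Evaluating z = 9x_1 + 9x_2 at each vertex:
  (0, 0): z = 0
  (3.5, 0): z = 31.5
  (0, 7): z = 63

The maximum is at (0, 7) with z = 63.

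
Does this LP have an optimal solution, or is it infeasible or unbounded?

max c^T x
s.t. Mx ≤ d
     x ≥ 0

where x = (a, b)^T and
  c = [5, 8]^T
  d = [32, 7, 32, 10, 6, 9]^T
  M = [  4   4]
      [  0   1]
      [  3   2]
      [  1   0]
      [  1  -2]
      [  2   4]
The point (4.5, 0) satisfies every constraint, so the LP is feasible; the constraints give a ≤ 10 and b ≤ 7, which with a, b ≥ 0 keep the feasible region inside a bounded box. A feasible, bounded LP attains a finite optimum at a vertex.

Feasible with finite optimum z* = 22.5 at (4.5, 0).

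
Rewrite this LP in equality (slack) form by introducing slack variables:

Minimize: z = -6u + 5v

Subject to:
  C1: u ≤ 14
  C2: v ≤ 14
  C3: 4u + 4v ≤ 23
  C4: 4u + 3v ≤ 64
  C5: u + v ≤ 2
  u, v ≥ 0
min z = -6u + 5v

s.t.
  u + s1 = 14
  v + s2 = 14
  4u + 4v + s3 = 23
  4u + 3v + s4 = 64
  u + v + s5 = 2
  u, v, s1, s2, s3, s4, s5 ≥ 0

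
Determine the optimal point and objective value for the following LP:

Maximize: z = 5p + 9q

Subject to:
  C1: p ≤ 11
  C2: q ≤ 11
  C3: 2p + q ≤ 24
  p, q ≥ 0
Each vertex is the intersection of two constraint boundaries that also satisfies all remaining constraints:
  p = 0 and q = 0 → (0, 0)
  p = 11 and q = 0 → (11, 0)
  p = 11 and 2p + q = 24 → (11, 2)
  q = 11 and 2p + q = 24 → (6.5, 11)
  q = 11 and p = 0 → (0, 11)

Evaluating z = 5p + 9q at each vertex:
  (0, 0): z = 0
  (11, 0): z = 55
  (11, 2): z = 73
  (6.5, 11): z = 131.5
  (0, 11): z = 99

The maximum is at (6.5, 11) with z = 131.5.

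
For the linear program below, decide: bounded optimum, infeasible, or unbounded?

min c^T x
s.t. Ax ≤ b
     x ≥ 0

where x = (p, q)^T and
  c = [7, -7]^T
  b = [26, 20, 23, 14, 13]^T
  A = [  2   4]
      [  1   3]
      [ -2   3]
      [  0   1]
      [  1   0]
The point (0, 6.5) satisfies every constraint, so the LP is feasible; the constraints give p ≤ 13 and q ≤ 14, which with p, q ≥ 0 keep the feasible region inside a bounded box. A feasible, bounded LP attains a finite optimum at a vertex.

Feasible with finite optimum z* = -45.5 at (0, 6.5).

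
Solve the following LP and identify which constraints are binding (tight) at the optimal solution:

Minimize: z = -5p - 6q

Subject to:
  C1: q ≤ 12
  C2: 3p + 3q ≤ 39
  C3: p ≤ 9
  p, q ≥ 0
Optimal: p = 1, q = 12
Slack at optimum:
  C1: slack = 0 (binding)
  C2: slack = 0 (binding)
  C3: slack = 8
  p ≥ 0: p = 1
  q ≥ 0: q = 12
Binding constraints: C1, C2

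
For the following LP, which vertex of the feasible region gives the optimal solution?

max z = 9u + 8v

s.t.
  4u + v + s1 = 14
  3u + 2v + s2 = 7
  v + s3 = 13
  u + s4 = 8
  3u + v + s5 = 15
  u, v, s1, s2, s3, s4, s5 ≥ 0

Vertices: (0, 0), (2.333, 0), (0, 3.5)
Evaluating z = 9u + 8v at each vertex:
  (0, 0): z = 0
  (2.333, 0): z = 21
  (0, 3.5): z = 28

The largest value is z = 28, attained at (0, 3.5).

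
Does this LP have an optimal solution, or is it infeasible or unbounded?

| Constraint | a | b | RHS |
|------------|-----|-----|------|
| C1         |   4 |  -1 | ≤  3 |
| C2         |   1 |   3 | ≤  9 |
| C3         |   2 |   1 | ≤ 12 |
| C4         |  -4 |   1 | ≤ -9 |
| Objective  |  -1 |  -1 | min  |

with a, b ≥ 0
C1 requires 4a - b ≤ 3, while C4 (-4a + b ≤ -9) is equivalent to 4a - b ≥ 9. Together they would need 9 ≤ 4a - b ≤ 3, which is impossible since 9 > 3. No point satisfies all constraints.

The feasible region is empty; the LP is infeasible.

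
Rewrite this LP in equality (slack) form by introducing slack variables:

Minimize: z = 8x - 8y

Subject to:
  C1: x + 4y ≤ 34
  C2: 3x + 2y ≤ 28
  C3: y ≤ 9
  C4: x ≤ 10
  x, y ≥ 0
min z = 8x - 8y

s.t.
  x + 4y + s1 = 34
  3x + 2y + s2 = 28
  y + s3 = 9
  x + s4 = 10
  x, y, s1, s2, s3, s4 ≥ 0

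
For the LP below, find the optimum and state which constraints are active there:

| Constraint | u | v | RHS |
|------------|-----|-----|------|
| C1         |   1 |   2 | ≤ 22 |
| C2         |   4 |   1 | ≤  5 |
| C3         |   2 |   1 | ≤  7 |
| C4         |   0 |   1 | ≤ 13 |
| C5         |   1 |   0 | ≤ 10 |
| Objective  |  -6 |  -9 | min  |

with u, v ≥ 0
Optimal: u = 0, v = 5
Slack at optimum:
  C1: slack = 12
  C2: slack = 0 (binding)
  C3: slack = 2
  C4: slack = 8
  C5: slack = 10
  u ≥ 0: u = 0 (binding)
  v ≥ 0: v = 5
Binding constraints: C2, u ≥ 0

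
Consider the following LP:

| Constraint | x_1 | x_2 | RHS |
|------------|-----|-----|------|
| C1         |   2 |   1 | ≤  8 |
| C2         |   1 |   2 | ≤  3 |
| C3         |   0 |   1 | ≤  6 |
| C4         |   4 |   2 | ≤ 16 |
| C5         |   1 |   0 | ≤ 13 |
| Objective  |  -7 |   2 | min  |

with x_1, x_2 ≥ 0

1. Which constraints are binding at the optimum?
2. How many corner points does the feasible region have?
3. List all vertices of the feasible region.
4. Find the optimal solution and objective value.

1. C2, x_2 ≥ 0
2. 3
3. (0, 0), (3, 0), (0, 1.5)
4. x_1 = 3, x_2 = 0, z = -21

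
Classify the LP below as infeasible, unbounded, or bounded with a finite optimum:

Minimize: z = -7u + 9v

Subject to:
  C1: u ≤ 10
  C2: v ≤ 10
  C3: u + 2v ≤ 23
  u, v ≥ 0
The point (10, 0) satisfies every constraint, so the LP is feasible; the constraints give u ≤ 10 and v ≤ 10, which with u, v ≥ 0 keep the feasible region inside a bounded box. A feasible, bounded LP attains a finite optimum at a vertex.

Feasible with finite optimum z* = -70 at (10, 0).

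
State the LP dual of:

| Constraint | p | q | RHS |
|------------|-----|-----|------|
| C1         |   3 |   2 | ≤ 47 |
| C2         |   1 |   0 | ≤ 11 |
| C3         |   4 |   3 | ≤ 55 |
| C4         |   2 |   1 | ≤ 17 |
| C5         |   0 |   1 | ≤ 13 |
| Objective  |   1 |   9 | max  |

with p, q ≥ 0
Minimize: z = 47y1 + 11y2 + 55y3 + 17y4 + 13y5

Subject to:
  C1: -3y1 - y2 - 4y3 - 2y4 ≤ -1
  C2: -2y1 - 3y3 - y4 - y5 ≤ -9
  y1, y2, y3, y4, y5 ≥ 0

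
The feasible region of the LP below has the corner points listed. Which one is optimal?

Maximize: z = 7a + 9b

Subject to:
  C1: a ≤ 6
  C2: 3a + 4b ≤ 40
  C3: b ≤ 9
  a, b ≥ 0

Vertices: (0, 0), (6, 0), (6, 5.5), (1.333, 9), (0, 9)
(6, 5.5) with z = 91.5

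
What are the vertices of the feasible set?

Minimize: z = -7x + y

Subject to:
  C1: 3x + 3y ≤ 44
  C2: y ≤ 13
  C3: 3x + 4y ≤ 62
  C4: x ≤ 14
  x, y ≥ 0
Each vertex is the intersection of two constraint boundaries that also satisfies all remaining constraints:
  x = 0 and y = 0 → (0, 0)
  x = 14 and y = 0 → (14, 0)
  3x + 3y = 44 and x = 14 → (14, 0.6667)
  3x + 3y = 44 and y = 13 → (1.667, 13)
  y = 13 and x = 0 → (0, 13)

Vertices: (0, 0), (14, 0), (14, 0.6667), (1.667, 13), (0, 13)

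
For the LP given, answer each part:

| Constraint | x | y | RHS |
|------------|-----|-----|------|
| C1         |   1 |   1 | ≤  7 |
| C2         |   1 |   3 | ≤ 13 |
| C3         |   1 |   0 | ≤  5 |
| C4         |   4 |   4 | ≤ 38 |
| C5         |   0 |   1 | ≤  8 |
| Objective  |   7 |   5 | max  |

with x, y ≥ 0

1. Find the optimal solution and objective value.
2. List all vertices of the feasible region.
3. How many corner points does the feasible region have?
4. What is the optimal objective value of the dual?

1. x = 5, y = 2, z = 45
2. (0, 0), (5, 0), (5, 2), (4, 3), (0, 4.333)
3. 5
4. 45 (by strong duality, equal to the primal optimum)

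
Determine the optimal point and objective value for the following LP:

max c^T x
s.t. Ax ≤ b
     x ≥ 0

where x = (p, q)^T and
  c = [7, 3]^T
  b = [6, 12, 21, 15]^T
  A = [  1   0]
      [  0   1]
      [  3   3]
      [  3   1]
Each vertex is the intersection of two constraint boundaries that also satisfies all remaining constraints:
  p = 0 and q = 0 → (0, 0)
  3p + q = 15 and q = 0 → (5, 0)
  3p + 3q = 21 and 3p + q = 15 → (4, 3)
  3p + 3q = 21 and p = 0 → (0, 7)

Evaluating z = 7p + 3q at each vertex:
  (0, 0): z = 0
  (5, 0): z = 35
  (4, 3): z = 37
  (0, 7): z = 21

The maximum is at (4, 3) with z = 37.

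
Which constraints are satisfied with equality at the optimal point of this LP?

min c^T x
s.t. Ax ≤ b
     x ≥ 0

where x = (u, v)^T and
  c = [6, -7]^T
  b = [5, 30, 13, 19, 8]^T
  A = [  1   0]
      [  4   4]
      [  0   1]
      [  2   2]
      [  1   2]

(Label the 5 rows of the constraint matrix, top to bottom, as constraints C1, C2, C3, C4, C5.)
Optimal: u = 0, v = 4
Binding: C5, u ≥ 0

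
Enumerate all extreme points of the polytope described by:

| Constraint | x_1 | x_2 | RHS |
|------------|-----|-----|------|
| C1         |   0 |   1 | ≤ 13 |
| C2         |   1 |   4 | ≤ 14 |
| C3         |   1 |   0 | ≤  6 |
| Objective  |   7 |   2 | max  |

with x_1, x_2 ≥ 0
Each vertex is the intersection of two constraint boundaries that also satisfies all remaining constraints:
  x_1 = 0 and x_2 = 0 → (0, 0)
  x_1 = 6 and x_2 = 0 → (6, 0)
  x_1 + 4x_2 = 14 and x_1 = 6 → (6, 2)
  x_1 + 4x_2 = 14 and x_1 = 0 → (0, 3.5)

Vertices: (0, 0), (6, 0), (6, 2), (0, 3.5)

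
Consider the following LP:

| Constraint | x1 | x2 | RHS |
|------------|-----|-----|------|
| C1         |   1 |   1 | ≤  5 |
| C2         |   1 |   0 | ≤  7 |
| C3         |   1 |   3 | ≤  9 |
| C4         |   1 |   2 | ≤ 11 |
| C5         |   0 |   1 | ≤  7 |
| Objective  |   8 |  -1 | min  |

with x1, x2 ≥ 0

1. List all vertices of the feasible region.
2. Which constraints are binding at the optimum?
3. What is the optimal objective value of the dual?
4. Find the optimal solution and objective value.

1. (0, 0), (5, 0), (3, 2), (0, 3)
2. C3, x1 ≥ 0
3. -3 (by strong duality, equal to the primal optimum)
4. x1 = 0, x2 = 3, z = -3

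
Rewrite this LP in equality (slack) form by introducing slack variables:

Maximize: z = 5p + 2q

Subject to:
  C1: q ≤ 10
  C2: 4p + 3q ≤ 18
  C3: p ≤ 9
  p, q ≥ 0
max z = 5p + 2q

s.t.
  q + s1 = 10
  4p + 3q + s2 = 18
  p + s3 = 9
  p, q, s1, s2, s3 ≥ 0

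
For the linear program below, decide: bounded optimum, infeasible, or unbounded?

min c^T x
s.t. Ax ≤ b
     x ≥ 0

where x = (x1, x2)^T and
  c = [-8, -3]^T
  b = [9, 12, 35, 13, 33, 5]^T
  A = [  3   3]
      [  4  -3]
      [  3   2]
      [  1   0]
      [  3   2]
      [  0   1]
The point (3, 0) satisfies every constraint, so the LP is feasible; the constraints give x1 ≤ 13 and x2 ≤ 5, which with x1, x2 ≥ 0 keep the feasible region inside a bounded box. A feasible, bounded LP attains a finite optimum at a vertex.

Feasible with finite optimum z* = -24 at (3, 0).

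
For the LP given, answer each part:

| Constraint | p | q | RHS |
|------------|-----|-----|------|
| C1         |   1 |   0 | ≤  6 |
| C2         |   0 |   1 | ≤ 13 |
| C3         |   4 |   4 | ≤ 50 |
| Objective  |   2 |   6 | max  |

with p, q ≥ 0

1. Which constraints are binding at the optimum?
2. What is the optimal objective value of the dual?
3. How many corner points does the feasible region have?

1. C3, p ≥ 0
2. 75 (by strong duality, equal to the primal optimum)
3. 4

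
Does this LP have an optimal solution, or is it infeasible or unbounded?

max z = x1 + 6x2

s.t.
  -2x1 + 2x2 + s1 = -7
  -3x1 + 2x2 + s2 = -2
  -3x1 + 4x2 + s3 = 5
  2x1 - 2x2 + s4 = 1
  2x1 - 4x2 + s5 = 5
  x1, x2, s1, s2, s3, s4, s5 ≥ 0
The row 2x1 - 2x2 + s4 = 1 with s4 ≥ 0 requires 2x1 - 2x2 ≤ 1, while the row -2x1 + 2x2 + s1 = -7 with s1 ≥ 0 is equivalent to 2x1 - 2x2 ≥ 7. Together they would need 7 ≤ 2x1 - 2x2 ≤ 1, which is impossible since 7 > 1. No point satisfies all constraints.

Infeasible — the constraint set is empty.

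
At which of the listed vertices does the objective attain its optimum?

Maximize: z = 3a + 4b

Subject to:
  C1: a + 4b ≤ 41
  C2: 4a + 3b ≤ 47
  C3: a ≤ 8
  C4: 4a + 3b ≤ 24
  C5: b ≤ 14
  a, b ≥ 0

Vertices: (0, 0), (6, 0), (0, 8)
(0, 8) with z = 32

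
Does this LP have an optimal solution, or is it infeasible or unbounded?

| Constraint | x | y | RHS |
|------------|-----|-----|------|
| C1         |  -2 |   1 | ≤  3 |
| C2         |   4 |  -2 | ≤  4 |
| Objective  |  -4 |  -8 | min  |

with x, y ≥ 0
Feasible point: (0, 0) satisfies every constraint, so the LP is feasible.
Direction d = (1, 2): for each constraint row a, a·d ≤ 0 —
  (-2)(1) + (1)(2) = 0 ≤ 0
  (4)(1) + (-2)(2) = 0 ≤ 0
and d ≥ 0, so (0, 0) + t·d stays feasible for every t ≥ 0. Along this ray z = -4x - 8y changes by -20 per unit t, so z → −∞.

The LP is unbounded; z can be made arbitrarily small.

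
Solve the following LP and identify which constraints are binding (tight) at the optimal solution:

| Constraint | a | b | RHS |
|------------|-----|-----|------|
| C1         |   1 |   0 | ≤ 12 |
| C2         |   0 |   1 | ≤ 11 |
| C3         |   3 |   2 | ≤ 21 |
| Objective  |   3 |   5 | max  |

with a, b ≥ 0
Optimal: a = 0, b = 10.5
Binding: C3, a ≥ 0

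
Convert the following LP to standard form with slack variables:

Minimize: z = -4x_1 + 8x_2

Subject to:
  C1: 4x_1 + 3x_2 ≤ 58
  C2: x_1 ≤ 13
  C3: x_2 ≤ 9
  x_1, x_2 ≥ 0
min z = -4x_1 + 8x_2

s.t.
  4x_1 + 3x_2 + s1 = 58
  x_1 + s2 = 13
  x_2 + s3 = 9
  x_1, x_2, s1, s2, s3 ≥ 0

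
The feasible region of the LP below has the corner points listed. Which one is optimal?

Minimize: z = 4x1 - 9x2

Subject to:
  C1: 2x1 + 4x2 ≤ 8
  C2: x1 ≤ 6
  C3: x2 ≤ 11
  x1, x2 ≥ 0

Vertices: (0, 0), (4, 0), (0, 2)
Evaluating z = 4x1 - 9x2 at each vertex:
  (0, 0): z = 0
  (4, 0): z = 16
  (0, 2): z = -18

The smallest value is z = -18, attained at (0, 2).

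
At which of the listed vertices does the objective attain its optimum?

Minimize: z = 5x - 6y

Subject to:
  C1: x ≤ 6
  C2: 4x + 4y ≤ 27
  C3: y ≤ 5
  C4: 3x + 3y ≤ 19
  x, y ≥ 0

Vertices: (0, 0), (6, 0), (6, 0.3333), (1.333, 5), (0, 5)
Evaluating z = 5x - 6y at each vertex:
  (0, 0): z = 0
  (6, 0): z = 30
  (6, 0.3333): z = 28
  (1.333, 5): z = -23.33
  (0, 5): z = -30

The smallest value is z = -30, attained at (0, 5).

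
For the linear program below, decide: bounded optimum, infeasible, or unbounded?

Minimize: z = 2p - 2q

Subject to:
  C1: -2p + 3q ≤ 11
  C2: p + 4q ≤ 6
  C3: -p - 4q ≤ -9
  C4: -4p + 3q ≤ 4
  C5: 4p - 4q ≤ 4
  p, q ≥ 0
C2 requires p + 4q ≤ 6, while C3 (-p - 4q ≤ -9) is equivalent to p + 4q ≥ 9. Together they would need 9 ≤ p + 4q ≤ 6, which is impossible since 9 > 6. No point satisfies all constraints.

The feasible region is empty; the LP is infeasible.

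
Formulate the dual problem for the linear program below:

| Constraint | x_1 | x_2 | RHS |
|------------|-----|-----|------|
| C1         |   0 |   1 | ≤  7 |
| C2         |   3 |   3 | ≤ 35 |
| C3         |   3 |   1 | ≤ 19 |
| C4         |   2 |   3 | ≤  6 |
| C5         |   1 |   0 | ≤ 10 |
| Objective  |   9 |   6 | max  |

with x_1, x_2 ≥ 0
Minimize: z = 7y1 + 35y2 + 19y3 + 6y4 + 10y5

Subject to:
  C1: -3y2 - 3y3 - 2y4 - y5 ≤ -9
  C2: -y1 - 3y2 - y3 - 3y4 ≤ -6
  y1, y2, y3, y4, y5 ≥ 0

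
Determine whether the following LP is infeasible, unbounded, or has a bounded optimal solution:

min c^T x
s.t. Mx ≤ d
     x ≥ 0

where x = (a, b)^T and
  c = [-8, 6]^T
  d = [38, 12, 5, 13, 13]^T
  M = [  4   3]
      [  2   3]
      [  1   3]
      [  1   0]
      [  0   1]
The point (5, 0) satisfies every constraint, so the LP is feasible; the constraints give a ≤ 13 and b ≤ 13, which with a, b ≥ 0 keep the feasible region inside a bounded box. A feasible, bounded LP attains a finite optimum at a vertex.

Feasible with finite optimum z* = -40 at (5, 0).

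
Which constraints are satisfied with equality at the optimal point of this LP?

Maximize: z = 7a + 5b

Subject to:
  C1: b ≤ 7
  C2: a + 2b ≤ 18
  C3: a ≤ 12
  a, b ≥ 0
Optimal: a = 12, b = 3
Binding: C2, C3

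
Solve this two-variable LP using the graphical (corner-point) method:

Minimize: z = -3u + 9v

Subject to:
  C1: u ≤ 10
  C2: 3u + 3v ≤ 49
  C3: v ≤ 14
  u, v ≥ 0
u = 10, v = 0, z = -30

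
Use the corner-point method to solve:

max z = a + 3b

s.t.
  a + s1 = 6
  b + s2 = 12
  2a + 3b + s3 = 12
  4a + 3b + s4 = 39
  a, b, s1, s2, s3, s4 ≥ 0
Each vertex is the intersection of two constraint boundaries that also satisfies all remaining constraints:
  a = 0 and b = 0 → (0, 0)
  a = 6 and 2a + 3b = 12 → (6, 0)
  2a + 3b = 12 and a = 0 → (0, 4)

Evaluating z = a + 3b at each vertex:
  (0, 0): z = 0
  (6, 0): z = 6
  (0, 4): z = 12

The maximum is at (0, 4) with z = 12.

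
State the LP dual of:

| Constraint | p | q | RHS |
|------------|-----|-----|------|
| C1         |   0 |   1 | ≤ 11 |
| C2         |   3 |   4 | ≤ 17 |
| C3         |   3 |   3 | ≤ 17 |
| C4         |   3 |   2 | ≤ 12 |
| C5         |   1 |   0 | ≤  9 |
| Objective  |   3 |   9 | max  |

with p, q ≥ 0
Minimize: z = 11y1 + 17y2 + 17y3 + 12y4 + 9y5

Subject to:
  C1: -3y2 - 3y3 - 3y4 - y5 ≤ -3
  C2: -y1 - 4y2 - 3y3 - 2y4 ≤ -9
  y1, y2, y3, y4, y5 ≥ 0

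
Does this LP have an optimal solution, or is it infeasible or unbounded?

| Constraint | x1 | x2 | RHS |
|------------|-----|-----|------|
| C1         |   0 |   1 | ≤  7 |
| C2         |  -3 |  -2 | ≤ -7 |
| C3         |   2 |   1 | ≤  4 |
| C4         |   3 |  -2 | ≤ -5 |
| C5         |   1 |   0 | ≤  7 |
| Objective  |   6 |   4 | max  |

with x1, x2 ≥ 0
The point (0, 4) satisfies every constraint, so the LP is feasible; the constraints give x1 ≤ 7 and x2 ≤ 7, which with x1, x2 ≥ 0 keep the feasible region inside a bounded box. A feasible, bounded LP attains a finite optimum at a vertex.

Evaluating z = 6x1 + 4x2 at each vertex:
  (0.3333, 3): z = 14
  (0.4286, 3.143): z = 15.14
  (0, 4): z = 16
  (0, 3.5): z = 14

Bounded optimum: z* = 16 at (0, 4).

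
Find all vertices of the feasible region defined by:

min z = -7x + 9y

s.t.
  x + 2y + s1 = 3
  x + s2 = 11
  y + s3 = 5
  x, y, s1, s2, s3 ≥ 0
Each vertex is the intersection of two constraint boundaries that also satisfies all remaining constraints:
  x = 0 and y = 0 → (0, 0)
  x + 2y = 3 and y = 0 → (3, 0)
  x + 2y = 3 and x = 0 → (0, 1.5)

Vertices: (0, 0), (3, 0), (0, 1.5)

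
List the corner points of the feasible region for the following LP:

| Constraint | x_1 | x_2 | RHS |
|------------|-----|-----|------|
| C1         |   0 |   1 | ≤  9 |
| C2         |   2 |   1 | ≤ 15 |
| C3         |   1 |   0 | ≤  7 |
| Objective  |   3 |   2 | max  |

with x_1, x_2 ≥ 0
Each vertex is the intersection of two constraint boundaries that also satisfies all remaining constraints:
  x_1 = 0 and x_2 = 0 → (0, 0)
  x_1 = 7 and x_2 = 0 → (7, 0)
  2x_1 + x_2 = 15 and x_1 = 7 → (7, 1)
  x_2 = 9 and 2x_1 + x_2 = 15 → (3, 9)
  x_2 = 9 and x_1 = 0 → (0, 9)

Vertices: (0, 0), (7, 0), (7, 1), (3, 9), (0, 9)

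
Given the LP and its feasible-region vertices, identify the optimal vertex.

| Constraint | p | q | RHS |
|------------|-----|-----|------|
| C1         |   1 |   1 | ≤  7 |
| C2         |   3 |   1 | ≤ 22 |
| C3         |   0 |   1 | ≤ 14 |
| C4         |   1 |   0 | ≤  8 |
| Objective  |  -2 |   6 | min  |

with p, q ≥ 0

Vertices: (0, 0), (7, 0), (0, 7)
Evaluating z = -2p + 6q at each vertex:
  (0, 0): z = 0
  (7, 0): z = -14
  (0, 7): z = 42

The smallest value is z = -14, attained at (7, 0).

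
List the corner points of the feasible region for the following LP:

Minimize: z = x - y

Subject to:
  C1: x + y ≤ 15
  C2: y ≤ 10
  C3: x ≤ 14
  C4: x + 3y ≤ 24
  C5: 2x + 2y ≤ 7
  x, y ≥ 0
Each vertex is the intersection of two constraint boundaries that also satisfies all remaining constraints:
  x = 0 and y = 0 → (0, 0)
  2x + 2y = 7 and y = 0 → (3.5, 0)
  2x + 2y = 7 and x = 0 → (0, 3.5)

Vertices: (0, 0), (3.5, 0), (0, 3.5)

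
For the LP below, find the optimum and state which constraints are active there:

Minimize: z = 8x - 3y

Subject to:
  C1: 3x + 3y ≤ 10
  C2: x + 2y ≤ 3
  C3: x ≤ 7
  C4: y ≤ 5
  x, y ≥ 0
Optimal: x = 0, y = 1.5
Binding: C2, x ≥ 0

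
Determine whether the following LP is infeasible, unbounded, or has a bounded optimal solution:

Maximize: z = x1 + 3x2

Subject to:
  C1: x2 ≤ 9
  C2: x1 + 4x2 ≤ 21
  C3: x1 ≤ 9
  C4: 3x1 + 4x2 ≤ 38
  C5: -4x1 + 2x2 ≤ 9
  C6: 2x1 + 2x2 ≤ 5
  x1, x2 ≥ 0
The point (0, 2.5) satisfies every constraint, so the LP is feasible; the constraints give x1 ≤ 9 and x2 ≤ 9, which with x1, x2 ≥ 0 keep the feasible region inside a bounded box. A feasible, bounded LP attains a finite optimum at a vertex.

Evaluating z = x1 + 3x2 at each vertex:
  (0, 0): z = 0
  (2.5, 0): z = 2.5
  (0, 2.5): z = 7.5

Feasible with finite optimum z* = 7.5 at (0, 2.5).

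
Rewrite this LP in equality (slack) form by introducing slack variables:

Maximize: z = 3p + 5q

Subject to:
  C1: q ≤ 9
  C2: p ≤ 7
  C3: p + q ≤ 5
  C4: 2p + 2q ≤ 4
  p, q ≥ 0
max z = 3p + 5q

s.t.
  q + s1 = 9
  p + s2 = 7
  p + q + s3 = 5
  2p + 2q + s4 = 4
  p, q, s1, s2, s3, s4 ≥ 0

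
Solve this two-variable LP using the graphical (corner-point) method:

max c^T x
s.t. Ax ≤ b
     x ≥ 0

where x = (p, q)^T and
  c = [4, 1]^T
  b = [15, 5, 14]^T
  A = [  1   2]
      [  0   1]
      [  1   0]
Each vertex is the intersection of two constraint boundaries that also satisfies all remaining constraints:
  p = 0 and q = 0 → (0, 0)
  p = 14 and q = 0 → (14, 0)
  p + 2q = 15 and p = 14 → (14, 0.5)
  p + 2q = 15 and q = 5 → (5, 5)
  q = 5 and p = 0 → (0, 5)

Evaluating z = 4p + q at each vertex:
  (0, 0): z = 0
  (14, 0): z = 56
  (14, 0.5): z = 56.5
  (5, 5): z = 25
  (0, 5): z = 5

The maximum is at (14, 0.5) with z = 56.5.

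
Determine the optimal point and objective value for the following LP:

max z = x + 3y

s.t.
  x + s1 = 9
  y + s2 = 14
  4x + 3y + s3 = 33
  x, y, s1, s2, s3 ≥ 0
Each vertex is the intersection of two constraint boundaries that also satisfies all remaining constraints:
  x = 0 and y = 0 → (0, 0)
  4x + 3y = 33 and y = 0 → (8.25, 0)
  4x + 3y = 33 and x = 0 → (0, 11)

Evaluating z = x + 3y at each vertex:
  (0, 0): z = 0
  (8.25, 0): z = 8.25
  (0, 11): z = 33

The maximum is at (0, 11) with z = 33.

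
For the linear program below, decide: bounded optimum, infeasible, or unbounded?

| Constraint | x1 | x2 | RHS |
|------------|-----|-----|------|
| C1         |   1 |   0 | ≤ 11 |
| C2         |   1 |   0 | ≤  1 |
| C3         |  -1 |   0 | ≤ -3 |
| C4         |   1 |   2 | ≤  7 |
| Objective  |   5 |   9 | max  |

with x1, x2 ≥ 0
C2 requires x1 ≤ 1, while C3 (-x1 ≤ -3) is equivalent to x1 ≥ 3. Together they would need 3 ≤ x1 ≤ 1, which is impossible since 3 > 1. No point satisfies all constraints.

The feasible region is empty; the LP is infeasible.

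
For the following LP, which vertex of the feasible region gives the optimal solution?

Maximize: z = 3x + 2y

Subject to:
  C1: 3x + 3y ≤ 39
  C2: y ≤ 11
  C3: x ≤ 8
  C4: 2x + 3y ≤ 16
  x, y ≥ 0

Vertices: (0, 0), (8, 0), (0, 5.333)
Evaluating z = 3x + 2y at each vertex:
  (0, 0): z = 0
  (8, 0): z = 24
  (0, 5.333): z = 10.67

The largest value is z = 24, attained at (8, 0).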